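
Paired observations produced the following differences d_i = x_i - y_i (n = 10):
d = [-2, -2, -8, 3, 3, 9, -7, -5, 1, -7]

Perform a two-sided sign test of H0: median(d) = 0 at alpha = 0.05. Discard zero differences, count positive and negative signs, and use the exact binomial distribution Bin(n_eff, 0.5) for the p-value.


Step 1: Discard zero differences. Original n = 10; n_eff = number of nonzero differences = 10.
Nonzero differences (with sign): -2, -2, -8, +3, +3, +9, -7, -5, +1, -7
Step 2: Count signs: positive = 4, negative = 6.
Step 3: Under H0: P(positive) = 0.5, so the number of positives S ~ Bin(10, 0.5).
Step 4: Two-sided exact p-value = sum of Bin(10,0.5) probabilities at or below the observed probability = 0.753906.
Step 5: alpha = 0.05. fail to reject H0.

n_eff = 10, pos = 4, neg = 6, p = 0.753906, fail to reject H0.


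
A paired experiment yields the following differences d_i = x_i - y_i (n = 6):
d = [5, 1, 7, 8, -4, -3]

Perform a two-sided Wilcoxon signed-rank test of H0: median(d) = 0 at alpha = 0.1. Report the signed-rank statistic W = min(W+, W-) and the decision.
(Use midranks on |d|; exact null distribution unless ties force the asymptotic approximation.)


Step 1: Drop any zero differences (none here) and take |d_i|.
|d| = [5, 1, 7, 8, 4, 3]
Step 2: Midrank |d_i| (ties get averaged ranks).
ranks: |5|->4, |1|->1, |7|->5, |8|->6, |4|->3, |3|->2
Step 3: Attach original signs; sum ranks with positive sign and with negative sign.
W+ = 4 + 1 + 5 + 6 = 16
W- = 3 + 2 = 5
(Check: W+ + W- = 21 should equal n(n+1)/2 = 21.)
Step 4: Test statistic W = min(W+, W-) = 5.
Step 5: No ties, so the exact null distribution over the 2^6 = 64 sign assignments gives the two-sided p-value = 0.312500.
Step 6: alpha = 0.1. fail to reject H0.

W+ = 16, W- = 5, W = min = 5, p = 0.312500, fail to reject H0.


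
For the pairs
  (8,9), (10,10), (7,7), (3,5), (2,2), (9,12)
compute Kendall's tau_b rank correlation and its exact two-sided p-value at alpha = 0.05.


Step 1: Enumerate the 15 unordered pairs (i,j) with i<j and classify each by sign(x_j-x_i) * sign(y_j-y_i).
  (1,2):dx=+2,dy=+1->C; (1,3):dx=-1,dy=-2->C; (1,4):dx=-5,dy=-4->C; (1,5):dx=-6,dy=-7->C
  (1,6):dx=+1,dy=+3->C; (2,3):dx=-3,dy=-3->C; (2,4):dx=-7,dy=-5->C; (2,5):dx=-8,dy=-8->C
  (2,6):dx=-1,dy=+2->D; (3,4):dx=-4,dy=-2->C; (3,5):dx=-5,dy=-5->C; (3,6):dx=+2,dy=+5->C
  (4,5):dx=-1,dy=-3->C; (4,6):dx=+6,dy=+7->C; (5,6):dx=+7,dy=+10->C
Step 2: C = 14, D = 1, total pairs = 15.
Step 3: tau = (C - D)/(n(n-1)/2) = (14 - 1)/15 = 0.866667.
Step 4: Exact two-sided p-value (enumerate n! = 720 permutations of y under H0): p = 0.016667.
Step 5: alpha = 0.05. reject H0.

tau_b = 0.8667 (C=14, D=1), p = 0.016667, reject H0.


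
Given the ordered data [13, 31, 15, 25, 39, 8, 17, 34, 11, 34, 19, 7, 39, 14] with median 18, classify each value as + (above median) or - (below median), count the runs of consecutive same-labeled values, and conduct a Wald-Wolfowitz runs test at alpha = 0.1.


Step 1: Compute median = 18; label A = above, B = below.
Labels in order: BABAABBABAABAB  (n_A = 7, n_B = 7)
Step 2: Count runs R = 11.
Step 3: Under H0 (random ordering), E[R] = 2*n_A*n_B/(n_A+n_B) + 1 = 2*7*7/14 + 1 = 8.0000.
        Var[R] = 2*n_A*n_B*(2*n_A*n_B - n_A - n_B) / ((n_A+n_B)^2 * (n_A+n_B-1)) = 8232/2548 = 3.2308.
        SD[R] = 1.7974.
Step 4: Continuity-corrected z = (R - 0.5 - E[R]) / SD[R] = (11 - 0.5 - 8.0000) / 1.7974 = 1.3909.
Step 5: Two-sided p-value via normal approximation = 2*(1 - Phi(|z|)) = 0.164264.
Step 6: alpha = 0.1. fail to reject H0.

R = 11, z = 1.3909, p = 0.164264, fail to reject H0.


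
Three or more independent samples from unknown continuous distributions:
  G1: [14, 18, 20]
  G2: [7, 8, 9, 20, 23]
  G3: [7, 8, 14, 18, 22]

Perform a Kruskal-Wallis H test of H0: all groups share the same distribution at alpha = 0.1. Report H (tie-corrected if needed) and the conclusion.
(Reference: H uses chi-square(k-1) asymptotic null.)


Step 1: Combine all N = 13 observations and assign midranks.
sorted (value, group, rank): (7,G2,1.5), (7,G3,1.5), (8,G2,3.5), (8,G3,3.5), (9,G2,5), (14,G1,6.5), (14,G3,6.5), (18,G1,8.5), (18,G3,8.5), (20,G1,10.5), (20,G2,10.5), (22,G3,12), (23,G2,13)
Step 2: Sum ranks within each group.
R_1 = 25.5 (n_1 = 3)
R_2 = 33.5 (n_2 = 5)
R_3 = 32 (n_3 = 5)
Step 3: H = 12/(N(N+1)) * sum(R_i^2/n_i) - 3(N+1)
     = 12/(13*14) * (25.5^2/3 + 33.5^2/5 + 32^2/5) - 3*14
     = 0.065934 * 646 - 42
     = 0.593407.
Step 4: Ties present; correction factor C = 1 - 30/(13^3 - 13) = 0.986264. Corrected H = 0.593407 / 0.986264 = 0.601671.
Step 5: Under H0, H ~ chi^2(2); p-value = 0.740199.
Step 6: alpha = 0.1. fail to reject H0.

H = 0.6017, df = 2, p = 0.740199, fail to reject H0.


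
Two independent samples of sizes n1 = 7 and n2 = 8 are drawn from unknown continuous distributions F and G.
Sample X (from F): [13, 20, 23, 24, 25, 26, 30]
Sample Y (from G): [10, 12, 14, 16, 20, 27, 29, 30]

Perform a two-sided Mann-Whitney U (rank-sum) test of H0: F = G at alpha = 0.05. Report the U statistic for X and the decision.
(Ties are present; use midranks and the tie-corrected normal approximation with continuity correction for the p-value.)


Step 1: Combine and sort all 15 observations; assign midranks.
sorted (value, group): (10,Y), (12,Y), (13,X), (14,Y), (16,Y), (20,X), (20,Y), (23,X), (24,X), (25,X), (26,X), (27,Y), (29,Y), (30,X), (30,Y)
ranks: 10->1, 12->2, 13->3, 14->4, 16->5, 20->6.5, 20->6.5, 23->8, 24->9, 25->10, 26->11, 27->12, 29->13, 30->14.5, 30->14.5
Step 2: Rank sum for X: R1 = 3 + 6.5 + 8 + 9 + 10 + 11 + 14.5 = 62.
Step 3: U_X = R1 - n1(n1+1)/2 = 62 - 7*8/2 = 62 - 28 = 34.
       U_Y = n1*n2 - U_X = 56 - 34 = 22.
Step 4: Ties are present, so use the tie-corrected normal approximation (with continuity correction) for the p-value.
Step 5: p-value = 0.523707; compare to alpha = 0.05. fail to reject H0.

U_X = 34, p = 0.523707, fail to reject H0 at alpha = 0.05.


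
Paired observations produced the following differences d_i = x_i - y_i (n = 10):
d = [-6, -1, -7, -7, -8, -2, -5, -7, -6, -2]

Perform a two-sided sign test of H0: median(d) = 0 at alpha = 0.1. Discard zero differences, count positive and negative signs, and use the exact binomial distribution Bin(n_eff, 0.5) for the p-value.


Step 1: Discard zero differences. Original n = 10; n_eff = number of nonzero differences = 10.
Nonzero differences (with sign): -6, -1, -7, -7, -8, -2, -5, -7, -6, -2
Step 2: Count signs: positive = 0, negative = 10.
Step 3: Under H0: P(positive) = 0.5, so the number of positives S ~ Bin(10, 0.5).
Step 4: Two-sided exact p-value = sum of Bin(10,0.5) probabilities at or below the observed probability = 0.001953.
Step 5: alpha = 0.1. reject H0.

n_eff = 10, pos = 0, neg = 10, p = 0.001953, reject H0.


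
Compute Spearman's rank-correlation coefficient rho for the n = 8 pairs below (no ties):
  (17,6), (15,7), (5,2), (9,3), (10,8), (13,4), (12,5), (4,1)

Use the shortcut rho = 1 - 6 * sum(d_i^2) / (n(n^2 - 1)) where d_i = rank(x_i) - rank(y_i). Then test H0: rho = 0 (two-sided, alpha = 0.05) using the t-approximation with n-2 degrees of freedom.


Step 1: Rank x and y separately (midranks; no ties here).
rank(x): 17->8, 15->7, 5->2, 9->3, 10->4, 13->6, 12->5, 4->1
rank(y): 6->6, 7->7, 2->2, 3->3, 8->8, 4->4, 5->5, 1->1
Step 2: d_i = R_x(i) - R_y(i); compute d_i^2.
  (8-6)^2=4, (7-7)^2=0, (2-2)^2=0, (3-3)^2=0, (4-8)^2=16, (6-4)^2=4, (5-5)^2=0, (1-1)^2=0
sum(d^2) = 24.
Step 3: rho = 1 - 6*24 / (8*(8^2 - 1)) = 1 - 144/504 = 0.714286.
Step 4: Under H0, t = rho * sqrt((n-2)/(1-rho^2)) = 2.5000 ~ t(6).
Step 5: Two-sided p-value from the t-distribution with 6 df = 0.046528.
Step 6: alpha = 0.05. reject H0.

rho = 0.7143, p = 0.046528, reject H0 at alpha = 0.05.


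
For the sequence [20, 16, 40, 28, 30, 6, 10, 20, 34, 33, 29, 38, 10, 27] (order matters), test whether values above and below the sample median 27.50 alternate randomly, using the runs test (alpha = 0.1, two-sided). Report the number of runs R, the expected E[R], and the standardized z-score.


Step 1: Compute median = 27.50; label A = above, B = below.
Labels in order: BBAAABBBAAAABB  (n_A = 7, n_B = 7)
Step 2: Count runs R = 5.
Step 3: Under H0 (random ordering), E[R] = 2*n_A*n_B/(n_A+n_B) + 1 = 2*7*7/14 + 1 = 8.0000.
        Var[R] = 2*n_A*n_B*(2*n_A*n_B - n_A - n_B) / ((n_A+n_B)^2 * (n_A+n_B-1)) = 8232/2548 = 3.2308.
        SD[R] = 1.7974.
Step 4: Continuity-corrected z = (R + 0.5 - E[R]) / SD[R] = (5 + 0.5 - 8.0000) / 1.7974 = -1.3909.
Step 5: Two-sided p-value via normal approximation = 2*(1 - Phi(|z|)) = 0.164264.
Step 6: alpha = 0.1. fail to reject H0.

R = 5, z = -1.3909, p = 0.164264, fail to reject H0.


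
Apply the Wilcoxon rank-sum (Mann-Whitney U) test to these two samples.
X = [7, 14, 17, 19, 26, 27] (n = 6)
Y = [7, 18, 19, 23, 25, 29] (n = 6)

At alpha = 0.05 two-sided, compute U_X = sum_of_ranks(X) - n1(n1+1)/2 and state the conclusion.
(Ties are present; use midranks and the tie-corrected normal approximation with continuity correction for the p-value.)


Step 1: Combine and sort all 12 observations; assign midranks.
sorted (value, group): (7,X), (7,Y), (14,X), (17,X), (18,Y), (19,X), (19,Y), (23,Y), (25,Y), (26,X), (27,X), (29,Y)
ranks: 7->1.5, 7->1.5, 14->3, 17->4, 18->5, 19->6.5, 19->6.5, 23->8, 25->9, 26->10, 27->11, 29->12
Step 2: Rank sum for X: R1 = 1.5 + 3 + 4 + 6.5 + 10 + 11 = 36.
Step 3: U_X = R1 - n1(n1+1)/2 = 36 - 6*7/2 = 36 - 21 = 15.
       U_Y = n1*n2 - U_X = 36 - 15 = 21.
Step 4: Ties are present, so use the tie-corrected normal approximation (with continuity correction) for the p-value.
Step 5: p-value = 0.687885; compare to alpha = 0.05. fail to reject H0.

U_X = 15, p = 0.687885, fail to reject H0 at alpha = 0.05.


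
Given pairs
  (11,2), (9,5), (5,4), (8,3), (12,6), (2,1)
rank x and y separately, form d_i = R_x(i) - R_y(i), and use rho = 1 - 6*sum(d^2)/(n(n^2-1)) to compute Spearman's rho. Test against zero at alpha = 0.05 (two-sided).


Step 1: Rank x and y separately (midranks; no ties here).
rank(x): 11->5, 9->4, 5->2, 8->3, 12->6, 2->1
rank(y): 2->2, 5->5, 4->4, 3->3, 6->6, 1->1
Step 2: d_i = R_x(i) - R_y(i); compute d_i^2.
  (5-2)^2=9, (4-5)^2=1, (2-4)^2=4, (3-3)^2=0, (6-6)^2=0, (1-1)^2=0
sum(d^2) = 14.
Step 3: rho = 1 - 6*14 / (6*(6^2 - 1)) = 1 - 84/210 = 0.600000.
Step 4: Under H0, t = rho * sqrt((n-2)/(1-rho^2)) = 1.5000 ~ t(4).
Step 5: Two-sided p-value from the t-distribution with 4 df = 0.208000.
Step 6: alpha = 0.05. fail to reject H0.

rho = 0.6000, p = 0.208000, fail to reject H0 at alpha = 0.05.


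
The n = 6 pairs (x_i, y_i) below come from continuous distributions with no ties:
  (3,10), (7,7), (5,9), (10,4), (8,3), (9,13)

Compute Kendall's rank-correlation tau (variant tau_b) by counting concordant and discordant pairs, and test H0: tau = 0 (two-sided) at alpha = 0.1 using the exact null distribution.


Step 1: Enumerate the 15 unordered pairs (i,j) with i<j and classify each by sign(x_j-x_i) * sign(y_j-y_i).
  (1,2):dx=+4,dy=-3->D; (1,3):dx=+2,dy=-1->D; (1,4):dx=+7,dy=-6->D; (1,5):dx=+5,dy=-7->D
  (1,6):dx=+6,dy=+3->C; (2,3):dx=-2,dy=+2->D; (2,4):dx=+3,dy=-3->D; (2,5):dx=+1,dy=-4->D
  (2,6):dx=+2,dy=+6->C; (3,4):dx=+5,dy=-5->D; (3,5):dx=+3,dy=-6->D; (3,6):dx=+4,dy=+4->C
  (4,5):dx=-2,dy=-1->C; (4,6):dx=-1,dy=+9->D; (5,6):dx=+1,dy=+10->C
Step 2: C = 5, D = 10, total pairs = 15.
Step 3: tau = (C - D)/(n(n-1)/2) = (5 - 10)/15 = -0.333333.
Step 4: Exact two-sided p-value (enumerate n! = 720 permutations of y under H0): p = 0.469444.
Step 5: alpha = 0.1. fail to reject H0.

tau_b = -0.3333 (C=5, D=10), p = 0.469444, fail to reject H0.


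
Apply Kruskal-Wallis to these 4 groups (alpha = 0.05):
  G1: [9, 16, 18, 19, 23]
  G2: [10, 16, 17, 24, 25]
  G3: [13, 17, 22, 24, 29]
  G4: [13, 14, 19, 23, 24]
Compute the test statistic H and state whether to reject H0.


Step 1: Combine all N = 20 observations and assign midranks.
sorted (value, group, rank): (9,G1,1), (10,G2,2), (13,G3,3.5), (13,G4,3.5), (14,G4,5), (16,G1,6.5), (16,G2,6.5), (17,G2,8.5), (17,G3,8.5), (18,G1,10), (19,G1,11.5), (19,G4,11.5), (22,G3,13), (23,G1,14.5), (23,G4,14.5), (24,G2,17), (24,G3,17), (24,G4,17), (25,G2,19), (29,G3,20)
Step 2: Sum ranks within each group.
R_1 = 43.5 (n_1 = 5)
R_2 = 53 (n_2 = 5)
R_3 = 62 (n_3 = 5)
R_4 = 51.5 (n_4 = 5)
Step 3: H = 12/(N(N+1)) * sum(R_i^2/n_i) - 3(N+1)
     = 12/(20*21) * (43.5^2/5 + 53^2/5 + 62^2/5 + 51.5^2/5) - 3*21
     = 0.028571 * 2239.5 - 63
     = 0.985714.
Step 4: Ties present; correction factor C = 1 - 54/(20^3 - 20) = 0.993233. Corrected H = 0.985714 / 0.993233 = 0.992430.
Step 5: Under H0, H ~ chi^2(3); p-value = 0.803084.
Step 6: alpha = 0.05. fail to reject H0.

H = 0.9924, df = 3, p = 0.803084, fail to reject H0.


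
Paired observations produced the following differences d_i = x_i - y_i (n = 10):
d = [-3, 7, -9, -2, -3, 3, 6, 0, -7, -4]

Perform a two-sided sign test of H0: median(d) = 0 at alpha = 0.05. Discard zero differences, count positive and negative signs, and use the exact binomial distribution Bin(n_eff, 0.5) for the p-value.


Step 1: Discard zero differences. Original n = 10; n_eff = number of nonzero differences = 9.
Nonzero differences (with sign): -3, +7, -9, -2, -3, +3, +6, -7, -4
Step 2: Count signs: positive = 3, negative = 6.
Step 3: Under H0: P(positive) = 0.5, so the number of positives S ~ Bin(9, 0.5).
Step 4: Two-sided exact p-value = sum of Bin(9,0.5) probabilities at or below the observed probability = 0.507812.
Step 5: alpha = 0.05. fail to reject H0.

n_eff = 9, pos = 3, neg = 6, p = 0.507812, fail to reject H0.


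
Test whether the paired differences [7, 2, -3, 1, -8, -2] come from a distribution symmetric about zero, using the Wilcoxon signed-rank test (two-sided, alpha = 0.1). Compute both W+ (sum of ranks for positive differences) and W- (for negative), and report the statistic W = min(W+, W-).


Step 1: Drop any zero differences (none here) and take |d_i|.
|d| = [7, 2, 3, 1, 8, 2]
Step 2: Midrank |d_i| (ties get averaged ranks).
ranks: |7|->5, |2|->2.5, |3|->4, |1|->1, |8|->6, |2|->2.5
Step 3: Attach original signs; sum ranks with positive sign and with negative sign.
W+ = 5 + 2.5 + 1 = 8.5
W- = 4 + 6 + 2.5 = 12.5
(Check: W+ + W- = 21 should equal n(n+1)/2 = 21.)
Step 4: Test statistic W = min(W+, W-) = 8.5.
Step 5: Ties in |d|, so use the tie-corrected normal approximation.
        E[W] = n(n+1)/4 = 6*7/4 = 10.5.
        Tie groups: |d|=2 (t=2); sum(t^3 - t) = 6.
        Var[W] = n(n+1)(2n+1)/24 - sum(t^3-t)/48 = 546/24 - 6/48 = 22.625.
        z = (W - E[W]) / sqrt(Var[W]) = (8.5 - 10.5) / 4.7566 = -0.4205.
        Two-sided p = 2*Phi(z) = 0.674142.
Step 6: alpha = 0.1. fail to reject H0.

W+ = 8.5, W- = 12.5, W = min = 8.5, p = 0.674142, fail to reject H0.


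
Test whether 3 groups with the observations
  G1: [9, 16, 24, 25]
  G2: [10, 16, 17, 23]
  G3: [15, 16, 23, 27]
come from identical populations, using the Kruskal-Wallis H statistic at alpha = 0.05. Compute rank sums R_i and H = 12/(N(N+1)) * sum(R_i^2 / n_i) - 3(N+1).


Step 1: Combine all N = 12 observations and assign midranks.
sorted (value, group, rank): (9,G1,1), (10,G2,2), (15,G3,3), (16,G1,5), (16,G2,5), (16,G3,5), (17,G2,7), (23,G2,8.5), (23,G3,8.5), (24,G1,10), (25,G1,11), (27,G3,12)
Step 2: Sum ranks within each group.
R_1 = 27 (n_1 = 4)
R_2 = 22.5 (n_2 = 4)
R_3 = 28.5 (n_3 = 4)
Step 3: H = 12/(N(N+1)) * sum(R_i^2/n_i) - 3(N+1)
     = 12/(12*13) * (27^2/4 + 22.5^2/4 + 28.5^2/4) - 3*13
     = 0.076923 * 511.875 - 39
     = 0.375000.
Step 4: Ties present; correction factor C = 1 - 30/(12^3 - 12) = 0.982517. Corrected H = 0.375000 / 0.982517 = 0.381673.
Step 5: Under H0, H ~ chi^2(2); p-value = 0.826268.
Step 6: alpha = 0.05. fail to reject H0.

H = 0.3817, df = 2, p = 0.826268, fail to reject H0.


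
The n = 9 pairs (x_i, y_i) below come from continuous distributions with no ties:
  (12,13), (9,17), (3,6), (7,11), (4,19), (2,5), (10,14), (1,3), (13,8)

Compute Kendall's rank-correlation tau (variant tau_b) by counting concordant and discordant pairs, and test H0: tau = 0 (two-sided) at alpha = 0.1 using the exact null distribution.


Step 1: Enumerate the 36 unordered pairs (i,j) with i<j and classify each by sign(x_j-x_i) * sign(y_j-y_i).
  (1,2):dx=-3,dy=+4->D; (1,3):dx=-9,dy=-7->C; (1,4):dx=-5,dy=-2->C; (1,5):dx=-8,dy=+6->D
  (1,6):dx=-10,dy=-8->C; (1,7):dx=-2,dy=+1->D; (1,8):dx=-11,dy=-10->C; (1,9):dx=+1,dy=-5->D
  (2,3):dx=-6,dy=-11->C; (2,4):dx=-2,dy=-6->C; (2,5):dx=-5,dy=+2->D; (2,6):dx=-7,dy=-12->C
  (2,7):dx=+1,dy=-3->D; (2,8):dx=-8,dy=-14->C; (2,9):dx=+4,dy=-9->D; (3,4):dx=+4,dy=+5->C
  (3,5):dx=+1,dy=+13->C; (3,6):dx=-1,dy=-1->C; (3,7):dx=+7,dy=+8->C; (3,8):dx=-2,dy=-3->C
  (3,9):dx=+10,dy=+2->C; (4,5):dx=-3,dy=+8->D; (4,6):dx=-5,dy=-6->C; (4,7):dx=+3,dy=+3->C
  (4,8):dx=-6,dy=-8->C; (4,9):dx=+6,dy=-3->D; (5,6):dx=-2,dy=-14->C; (5,7):dx=+6,dy=-5->D
  (5,8):dx=-3,dy=-16->C; (5,9):dx=+9,dy=-11->D; (6,7):dx=+8,dy=+9->C; (6,8):dx=-1,dy=-2->C
  (6,9):dx=+11,dy=+3->C; (7,8):dx=-9,dy=-11->C; (7,9):dx=+3,dy=-6->D; (8,9):dx=+12,dy=+5->C
Step 2: C = 24, D = 12, total pairs = 36.
Step 3: tau = (C - D)/(n(n-1)/2) = (24 - 12)/36 = 0.333333.
Step 4: Exact two-sided p-value (enumerate n! = 362880 permutations of y under H0): p = 0.259518.
Step 5: alpha = 0.1. fail to reject H0.

tau_b = 0.3333 (C=24, D=12), p = 0.259518, fail to reject H0.


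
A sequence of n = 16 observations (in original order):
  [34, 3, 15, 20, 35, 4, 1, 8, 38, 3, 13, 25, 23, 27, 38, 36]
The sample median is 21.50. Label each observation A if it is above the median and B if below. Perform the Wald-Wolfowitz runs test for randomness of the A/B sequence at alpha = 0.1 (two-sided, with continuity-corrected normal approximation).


Step 1: Compute median = 21.50; label A = above, B = below.
Labels in order: ABBBABBBABBAAAAA  (n_A = 8, n_B = 8)
Step 2: Count runs R = 7.
Step 3: Under H0 (random ordering), E[R] = 2*n_A*n_B/(n_A+n_B) + 1 = 2*8*8/16 + 1 = 9.0000.
        Var[R] = 2*n_A*n_B*(2*n_A*n_B - n_A - n_B) / ((n_A+n_B)^2 * (n_A+n_B-1)) = 14336/3840 = 3.7333.
        SD[R] = 1.9322.
Step 4: Continuity-corrected z = (R + 0.5 - E[R]) / SD[R] = (7 + 0.5 - 9.0000) / 1.9322 = -0.7763.
Step 5: Two-sided p-value via normal approximation = 2*(1 - Phi(|z|)) = 0.437558.
Step 6: alpha = 0.1. fail to reject H0.

R = 7, z = -0.7763, p = 0.437558, fail to reject H0.


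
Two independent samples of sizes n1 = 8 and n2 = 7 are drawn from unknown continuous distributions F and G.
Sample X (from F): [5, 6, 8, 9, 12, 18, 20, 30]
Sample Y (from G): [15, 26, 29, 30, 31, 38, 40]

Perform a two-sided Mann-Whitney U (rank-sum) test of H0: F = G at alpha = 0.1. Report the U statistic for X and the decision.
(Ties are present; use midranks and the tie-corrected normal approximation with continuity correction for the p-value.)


Step 1: Combine and sort all 15 observations; assign midranks.
sorted (value, group): (5,X), (6,X), (8,X), (9,X), (12,X), (15,Y), (18,X), (20,X), (26,Y), (29,Y), (30,X), (30,Y), (31,Y), (38,Y), (40,Y)
ranks: 5->1, 6->2, 8->3, 9->4, 12->5, 15->6, 18->7, 20->8, 26->9, 29->10, 30->11.5, 30->11.5, 31->13, 38->14, 40->15
Step 2: Rank sum for X: R1 = 1 + 2 + 3 + 4 + 5 + 7 + 8 + 11.5 = 41.5.
Step 3: U_X = R1 - n1(n1+1)/2 = 41.5 - 8*9/2 = 41.5 - 36 = 5.5.
       U_Y = n1*n2 - U_X = 56 - 5.5 = 50.5.
Step 4: Ties are present, so use the tie-corrected normal approximation (with continuity correction) for the p-value.
Step 5: p-value = 0.010826; compare to alpha = 0.1. reject H0.

U_X = 5.5, p = 0.010826, reject H0 at alpha = 0.1.


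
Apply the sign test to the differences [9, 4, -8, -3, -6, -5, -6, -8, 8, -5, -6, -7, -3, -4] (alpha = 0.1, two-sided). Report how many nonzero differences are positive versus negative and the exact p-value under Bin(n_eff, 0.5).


Step 1: Discard zero differences. Original n = 14; n_eff = number of nonzero differences = 14.
Nonzero differences (with sign): +9, +4, -8, -3, -6, -5, -6, -8, +8, -5, -6, -7, -3, -4
Step 2: Count signs: positive = 3, negative = 11.
Step 3: Under H0: P(positive) = 0.5, so the number of positives S ~ Bin(14, 0.5).
Step 4: Two-sided exact p-value = sum of Bin(14,0.5) probabilities at or below the observed probability = 0.057373.
Step 5: alpha = 0.1. reject H0.

n_eff = 14, pos = 3, neg = 11, p = 0.057373, reject H0.


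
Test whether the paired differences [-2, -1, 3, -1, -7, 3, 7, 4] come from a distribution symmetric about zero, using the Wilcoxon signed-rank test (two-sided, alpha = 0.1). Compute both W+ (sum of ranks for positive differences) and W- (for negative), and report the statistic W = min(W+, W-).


Step 1: Drop any zero differences (none here) and take |d_i|.
|d| = [2, 1, 3, 1, 7, 3, 7, 4]
Step 2: Midrank |d_i| (ties get averaged ranks).
ranks: |2|->3, |1|->1.5, |3|->4.5, |1|->1.5, |7|->7.5, |3|->4.5, |7|->7.5, |4|->6
Step 3: Attach original signs; sum ranks with positive sign and with negative sign.
W+ = 4.5 + 4.5 + 7.5 + 6 = 22.5
W- = 3 + 1.5 + 1.5 + 7.5 = 13.5
(Check: W+ + W- = 36 should equal n(n+1)/2 = 36.)
Step 4: Test statistic W = min(W+, W-) = 13.5.
Step 5: Ties in |d|, so use the tie-corrected normal approximation.
        E[W] = n(n+1)/4 = 8*9/4 = 18.
        Tie groups: |d|=1 (t=2), |d|=3 (t=2), |d|=7 (t=2); sum(t^3 - t) = 18.
        Var[W] = n(n+1)(2n+1)/24 - sum(t^3-t)/48 = 1224/24 - 18/48 = 50.625.
        z = (W - E[W]) / sqrt(Var[W]) = (13.5 - 18) / 7.1151 = -0.6325.
        Two-sided p = 2*Phi(z) = 0.527089.
Step 6: alpha = 0.1. fail to reject H0.

W+ = 22.5, W- = 13.5, W = min = 13.5, p = 0.527089, fail to reject H0.


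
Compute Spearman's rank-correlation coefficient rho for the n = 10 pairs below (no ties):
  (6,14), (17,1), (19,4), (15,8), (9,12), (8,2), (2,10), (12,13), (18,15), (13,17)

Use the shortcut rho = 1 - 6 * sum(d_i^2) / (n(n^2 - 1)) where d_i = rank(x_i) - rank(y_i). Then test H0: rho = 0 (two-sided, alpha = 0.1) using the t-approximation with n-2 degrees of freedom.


Step 1: Rank x and y separately (midranks; no ties here).
rank(x): 6->2, 17->8, 19->10, 15->7, 9->4, 8->3, 2->1, 12->5, 18->9, 13->6
rank(y): 14->8, 1->1, 4->3, 8->4, 12->6, 2->2, 10->5, 13->7, 15->9, 17->10
Step 2: d_i = R_x(i) - R_y(i); compute d_i^2.
  (2-8)^2=36, (8-1)^2=49, (10-3)^2=49, (7-4)^2=9, (4-6)^2=4, (3-2)^2=1, (1-5)^2=16, (5-7)^2=4, (9-9)^2=0, (6-10)^2=16
sum(d^2) = 184.
Step 3: rho = 1 - 6*184 / (10*(10^2 - 1)) = 1 - 1104/990 = -0.115152.
Step 4: Under H0, t = rho * sqrt((n-2)/(1-rho^2)) = -0.3279 ~ t(8).
Step 5: Two-sided p-value from the t-distribution with 8 df = 0.751420.
Step 6: alpha = 0.1. fail to reject H0.

rho = -0.1152, p = 0.751420, fail to reject H0 at alpha = 0.1.


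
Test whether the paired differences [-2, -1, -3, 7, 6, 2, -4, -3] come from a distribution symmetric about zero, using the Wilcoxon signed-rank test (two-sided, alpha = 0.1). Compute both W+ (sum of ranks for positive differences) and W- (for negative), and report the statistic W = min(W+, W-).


Step 1: Drop any zero differences (none here) and take |d_i|.
|d| = [2, 1, 3, 7, 6, 2, 4, 3]
Step 2: Midrank |d_i| (ties get averaged ranks).
ranks: |2|->2.5, |1|->1, |3|->4.5, |7|->8, |6|->7, |2|->2.5, |4|->6, |3|->4.5
Step 3: Attach original signs; sum ranks with positive sign and with negative sign.
W+ = 8 + 7 + 2.5 = 17.5
W- = 2.5 + 1 + 4.5 + 6 + 4.5 = 18.5
(Check: W+ + W- = 36 should equal n(n+1)/2 = 36.)
Step 4: Test statistic W = min(W+, W-) = 17.5.
Step 5: Ties in |d|, so use the tie-corrected normal approximation.
        E[W] = n(n+1)/4 = 8*9/4 = 18.
        Tie groups: |d|=2 (t=2), |d|=3 (t=2); sum(t^3 - t) = 12.
        Var[W] = n(n+1)(2n+1)/24 - sum(t^3-t)/48 = 1224/24 - 12/48 = 50.75.
        z = (W - E[W]) / sqrt(Var[W]) = (17.5 - 18) / 7.1239 = -0.0702.
        Two-sided p = 2*Phi(z) = 0.944045.
Step 6: alpha = 0.1. fail to reject H0.

W+ = 17.5, W- = 18.5, W = min = 17.5, p = 0.944045, fail to reject H0.


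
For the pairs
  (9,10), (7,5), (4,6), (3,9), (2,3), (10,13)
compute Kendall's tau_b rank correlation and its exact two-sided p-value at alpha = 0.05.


Step 1: Enumerate the 15 unordered pairs (i,j) with i<j and classify each by sign(x_j-x_i) * sign(y_j-y_i).
  (1,2):dx=-2,dy=-5->C; (1,3):dx=-5,dy=-4->C; (1,4):dx=-6,dy=-1->C; (1,5):dx=-7,dy=-7->C
  (1,6):dx=+1,dy=+3->C; (2,3):dx=-3,dy=+1->D; (2,4):dx=-4,dy=+4->D; (2,5):dx=-5,dy=-2->C
  (2,6):dx=+3,dy=+8->C; (3,4):dx=-1,dy=+3->D; (3,5):dx=-2,dy=-3->C; (3,6):dx=+6,dy=+7->C
  (4,5):dx=-1,dy=-6->C; (4,6):dx=+7,dy=+4->C; (5,6):dx=+8,dy=+10->C
Step 2: C = 12, D = 3, total pairs = 15.
Step 3: tau = (C - D)/(n(n-1)/2) = (12 - 3)/15 = 0.600000.
Step 4: Exact two-sided p-value (enumerate n! = 720 permutations of y under H0): p = 0.136111.
Step 5: alpha = 0.05. fail to reject H0.

tau_b = 0.6000 (C=12, D=3), p = 0.136111, fail to reject H0.


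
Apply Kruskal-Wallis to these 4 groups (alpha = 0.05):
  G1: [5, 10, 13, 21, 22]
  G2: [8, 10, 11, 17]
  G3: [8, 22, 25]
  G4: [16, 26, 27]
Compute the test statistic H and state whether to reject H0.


Step 1: Combine all N = 15 observations and assign midranks.
sorted (value, group, rank): (5,G1,1), (8,G2,2.5), (8,G3,2.5), (10,G1,4.5), (10,G2,4.5), (11,G2,6), (13,G1,7), (16,G4,8), (17,G2,9), (21,G1,10), (22,G1,11.5), (22,G3,11.5), (25,G3,13), (26,G4,14), (27,G4,15)
Step 2: Sum ranks within each group.
R_1 = 34 (n_1 = 5)
R_2 = 22 (n_2 = 4)
R_3 = 27 (n_3 = 3)
R_4 = 37 (n_4 = 3)
Step 3: H = 12/(N(N+1)) * sum(R_i^2/n_i) - 3(N+1)
     = 12/(15*16) * (34^2/5 + 22^2/4 + 27^2/3 + 37^2/3) - 3*16
     = 0.050000 * 1051.53 - 48
     = 4.576667.
Step 4: Ties present; correction factor C = 1 - 18/(15^3 - 15) = 0.994643. Corrected H = 4.576667 / 0.994643 = 4.601317.
Step 5: Under H0, H ~ chi^2(3); p-value = 0.203429.
Step 6: alpha = 0.05. fail to reject H0.

H = 4.6013, df = 3, p = 0.203429, fail to reject H0.


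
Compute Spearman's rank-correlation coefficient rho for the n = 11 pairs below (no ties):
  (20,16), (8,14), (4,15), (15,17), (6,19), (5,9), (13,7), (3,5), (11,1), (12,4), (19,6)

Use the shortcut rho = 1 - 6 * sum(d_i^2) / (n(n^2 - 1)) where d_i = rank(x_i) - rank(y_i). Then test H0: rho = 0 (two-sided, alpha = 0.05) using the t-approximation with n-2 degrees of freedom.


Step 1: Rank x and y separately (midranks; no ties here).
rank(x): 20->11, 8->5, 4->2, 15->9, 6->4, 5->3, 13->8, 3->1, 11->6, 12->7, 19->10
rank(y): 16->9, 14->7, 15->8, 17->10, 19->11, 9->6, 7->5, 5->3, 1->1, 4->2, 6->4
Step 2: d_i = R_x(i) - R_y(i); compute d_i^2.
  (11-9)^2=4, (5-7)^2=4, (2-8)^2=36, (9-10)^2=1, (4-11)^2=49, (3-6)^2=9, (8-5)^2=9, (1-3)^2=4, (6-1)^2=25, (7-2)^2=25, (10-4)^2=36
sum(d^2) = 202.
Step 3: rho = 1 - 6*202 / (11*(11^2 - 1)) = 1 - 1212/1320 = 0.081818.
Step 4: Under H0, t = rho * sqrt((n-2)/(1-rho^2)) = 0.2463 ~ t(9).
Step 5: Two-sided p-value from the t-distribution with 9 df = 0.810990.
Step 6: alpha = 0.05. fail to reject H0.

rho = 0.0818, p = 0.810990, fail to reject H0 at alpha = 0.05.


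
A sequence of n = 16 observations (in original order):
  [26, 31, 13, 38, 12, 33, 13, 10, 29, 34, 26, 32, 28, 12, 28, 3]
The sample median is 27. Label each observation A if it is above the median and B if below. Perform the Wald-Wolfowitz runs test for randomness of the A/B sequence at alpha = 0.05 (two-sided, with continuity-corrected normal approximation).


Step 1: Compute median = 27; label A = above, B = below.
Labels in order: BABABABBAABAABAB  (n_A = 8, n_B = 8)
Step 2: Count runs R = 13.
Step 3: Under H0 (random ordering), E[R] = 2*n_A*n_B/(n_A+n_B) + 1 = 2*8*8/16 + 1 = 9.0000.
        Var[R] = 2*n_A*n_B*(2*n_A*n_B - n_A - n_B) / ((n_A+n_B)^2 * (n_A+n_B-1)) = 14336/3840 = 3.7333.
        SD[R] = 1.9322.
Step 4: Continuity-corrected z = (R - 0.5 - E[R]) / SD[R] = (13 - 0.5 - 9.0000) / 1.9322 = 1.8114.
Step 5: Two-sided p-value via normal approximation = 2*(1 - Phi(|z|)) = 0.070076.
Step 6: alpha = 0.05. fail to reject H0.

R = 13, z = 1.8114, p = 0.070076, fail to reject H0.


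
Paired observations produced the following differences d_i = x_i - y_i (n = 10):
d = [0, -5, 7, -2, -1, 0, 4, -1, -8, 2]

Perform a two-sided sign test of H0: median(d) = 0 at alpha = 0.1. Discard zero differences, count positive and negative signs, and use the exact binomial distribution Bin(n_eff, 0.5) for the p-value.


Step 1: Discard zero differences. Original n = 10; n_eff = number of nonzero differences = 8.
Nonzero differences (with sign): -5, +7, -2, -1, +4, -1, -8, +2
Step 2: Count signs: positive = 3, negative = 5.
Step 3: Under H0: P(positive) = 0.5, so the number of positives S ~ Bin(8, 0.5).
Step 4: Two-sided exact p-value = sum of Bin(8,0.5) probabilities at or below the observed probability = 0.726562.
Step 5: alpha = 0.1. fail to reject H0.

n_eff = 8, pos = 3, neg = 5, p = 0.726562, fail to reject H0.


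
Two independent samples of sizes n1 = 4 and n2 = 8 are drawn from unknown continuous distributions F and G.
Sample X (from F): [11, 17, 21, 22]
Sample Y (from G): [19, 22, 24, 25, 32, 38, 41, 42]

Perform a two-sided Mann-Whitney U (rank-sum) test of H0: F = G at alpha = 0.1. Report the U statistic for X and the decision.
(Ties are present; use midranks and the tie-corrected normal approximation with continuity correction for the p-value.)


Step 1: Combine and sort all 12 observations; assign midranks.
sorted (value, group): (11,X), (17,X), (19,Y), (21,X), (22,X), (22,Y), (24,Y), (25,Y), (32,Y), (38,Y), (41,Y), (42,Y)
ranks: 11->1, 17->2, 19->3, 21->4, 22->5.5, 22->5.5, 24->7, 25->8, 32->9, 38->10, 41->11, 42->12
Step 2: Rank sum for X: R1 = 1 + 2 + 4 + 5.5 = 12.5.
Step 3: U_X = R1 - n1(n1+1)/2 = 12.5 - 4*5/2 = 12.5 - 10 = 2.5.
       U_Y = n1*n2 - U_X = 32 - 2.5 = 29.5.
Step 4: Ties are present, so use the tie-corrected normal approximation (with continuity correction) for the p-value.
Step 5: p-value = 0.026980; compare to alpha = 0.1. reject H0.

U_X = 2.5, p = 0.026980, reject H0 at alpha = 0.1.


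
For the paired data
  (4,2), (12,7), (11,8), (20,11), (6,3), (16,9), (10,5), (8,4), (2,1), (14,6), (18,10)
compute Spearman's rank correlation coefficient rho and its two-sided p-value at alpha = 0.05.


Step 1: Rank x and y separately (midranks; no ties here).
rank(x): 4->2, 12->7, 11->6, 20->11, 6->3, 16->9, 10->5, 8->4, 2->1, 14->8, 18->10
rank(y): 2->2, 7->7, 8->8, 11->11, 3->3, 9->9, 5->5, 4->4, 1->1, 6->6, 10->10
Step 2: d_i = R_x(i) - R_y(i); compute d_i^2.
  (2-2)^2=0, (7-7)^2=0, (6-8)^2=4, (11-11)^2=0, (3-3)^2=0, (9-9)^2=0, (5-5)^2=0, (4-4)^2=0, (1-1)^2=0, (8-6)^2=4, (10-10)^2=0
sum(d^2) = 8.
Step 3: rho = 1 - 6*8 / (11*(11^2 - 1)) = 1 - 48/1320 = 0.963636.
Step 4: Under H0, t = rho * sqrt((n-2)/(1-rho^2)) = 10.8186 ~ t(9).
Step 5: Two-sided p-value from the t-distribution with 9 df = 0.000002.
Step 6: alpha = 0.05. reject H0.

rho = 0.9636, p = 0.000002, reject H0 at alpha = 0.05.


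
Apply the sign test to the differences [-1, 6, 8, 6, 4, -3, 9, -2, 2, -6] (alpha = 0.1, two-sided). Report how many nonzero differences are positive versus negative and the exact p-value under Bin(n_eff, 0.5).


Step 1: Discard zero differences. Original n = 10; n_eff = number of nonzero differences = 10.
Nonzero differences (with sign): -1, +6, +8, +6, +4, -3, +9, -2, +2, -6
Step 2: Count signs: positive = 6, negative = 4.
Step 3: Under H0: P(positive) = 0.5, so the number of positives S ~ Bin(10, 0.5).
Step 4: Two-sided exact p-value = sum of Bin(10,0.5) probabilities at or below the observed probability = 0.753906.
Step 5: alpha = 0.1. fail to reject H0.

n_eff = 10, pos = 6, neg = 4, p = 0.753906, fail to reject H0.


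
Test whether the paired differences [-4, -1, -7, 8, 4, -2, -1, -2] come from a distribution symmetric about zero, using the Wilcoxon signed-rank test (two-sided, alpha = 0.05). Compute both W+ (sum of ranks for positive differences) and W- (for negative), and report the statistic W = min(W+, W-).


Step 1: Drop any zero differences (none here) and take |d_i|.
|d| = [4, 1, 7, 8, 4, 2, 1, 2]
Step 2: Midrank |d_i| (ties get averaged ranks).
ranks: |4|->5.5, |1|->1.5, |7|->7, |8|->8, |4|->5.5, |2|->3.5, |1|->1.5, |2|->3.5
Step 3: Attach original signs; sum ranks with positive sign and with negative sign.
W+ = 8 + 5.5 = 13.5
W- = 5.5 + 1.5 + 7 + 3.5 + 1.5 + 3.5 = 22.5
(Check: W+ + W- = 36 should equal n(n+1)/2 = 36.)
Step 4: Test statistic W = min(W+, W-) = 13.5.
Step 5: Ties in |d|, so use the tie-corrected normal approximation.
        E[W] = n(n+1)/4 = 8*9/4 = 18.
        Tie groups: |d|=1 (t=2), |d|=2 (t=2), |d|=4 (t=2); sum(t^3 - t) = 18.
        Var[W] = n(n+1)(2n+1)/24 - sum(t^3-t)/48 = 1224/24 - 18/48 = 50.625.
        z = (W - E[W]) / sqrt(Var[W]) = (13.5 - 18) / 7.1151 = -0.6325.
        Two-sided p = 2*Phi(z) = 0.527089.
Step 6: alpha = 0.05. fail to reject H0.

W+ = 13.5, W- = 22.5, W = min = 13.5, p = 0.527089, fail to reject H0.


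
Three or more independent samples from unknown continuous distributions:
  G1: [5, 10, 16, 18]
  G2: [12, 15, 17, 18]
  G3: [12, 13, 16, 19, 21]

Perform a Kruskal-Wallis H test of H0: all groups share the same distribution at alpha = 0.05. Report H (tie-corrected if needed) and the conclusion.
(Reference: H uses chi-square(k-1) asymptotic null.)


Step 1: Combine all N = 13 observations and assign midranks.
sorted (value, group, rank): (5,G1,1), (10,G1,2), (12,G2,3.5), (12,G3,3.5), (13,G3,5), (15,G2,6), (16,G1,7.5), (16,G3,7.5), (17,G2,9), (18,G1,10.5), (18,G2,10.5), (19,G3,12), (21,G3,13)
Step 2: Sum ranks within each group.
R_1 = 21 (n_1 = 4)
R_2 = 29 (n_2 = 4)
R_3 = 41 (n_3 = 5)
Step 3: H = 12/(N(N+1)) * sum(R_i^2/n_i) - 3(N+1)
     = 12/(13*14) * (21^2/4 + 29^2/4 + 41^2/5) - 3*14
     = 0.065934 * 656.7 - 42
     = 1.298901.
Step 4: Ties present; correction factor C = 1 - 18/(13^3 - 13) = 0.991758. Corrected H = 1.298901 / 0.991758 = 1.309695.
Step 5: Under H0, H ~ chi^2(2); p-value = 0.519521.
Step 6: alpha = 0.05. fail to reject H0.

H = 1.3097, df = 2, p = 0.519521, fail to reject H0.


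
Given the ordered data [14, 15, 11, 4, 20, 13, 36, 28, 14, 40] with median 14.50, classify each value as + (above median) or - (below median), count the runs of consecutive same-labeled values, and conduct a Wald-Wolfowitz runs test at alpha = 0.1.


Step 1: Compute median = 14.50; label A = above, B = below.
Labels in order: BABBABAABA  (n_A = 5, n_B = 5)
Step 2: Count runs R = 8.
Step 3: Under H0 (random ordering), E[R] = 2*n_A*n_B/(n_A+n_B) + 1 = 2*5*5/10 + 1 = 6.0000.
        Var[R] = 2*n_A*n_B*(2*n_A*n_B - n_A - n_B) / ((n_A+n_B)^2 * (n_A+n_B-1)) = 2000/900 = 2.2222.
        SD[R] = 1.4907.
Step 4: Continuity-corrected z = (R - 0.5 - E[R]) / SD[R] = (8 - 0.5 - 6.0000) / 1.4907 = 1.0062.
Step 5: Two-sided p-value via normal approximation = 2*(1 - Phi(|z|)) = 0.314305.
Step 6: alpha = 0.1. fail to reject H0.

R = 8, z = 1.0062, p = 0.314305, fail to reject H0.


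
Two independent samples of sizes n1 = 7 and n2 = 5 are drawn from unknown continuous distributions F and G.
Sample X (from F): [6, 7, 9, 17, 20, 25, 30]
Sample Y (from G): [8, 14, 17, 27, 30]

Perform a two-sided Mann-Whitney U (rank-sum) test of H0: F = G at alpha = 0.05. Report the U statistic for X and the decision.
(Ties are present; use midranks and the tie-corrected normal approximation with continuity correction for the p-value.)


Step 1: Combine and sort all 12 observations; assign midranks.
sorted (value, group): (6,X), (7,X), (8,Y), (9,X), (14,Y), (17,X), (17,Y), (20,X), (25,X), (27,Y), (30,X), (30,Y)
ranks: 6->1, 7->2, 8->3, 9->4, 14->5, 17->6.5, 17->6.5, 20->8, 25->9, 27->10, 30->11.5, 30->11.5
Step 2: Rank sum for X: R1 = 1 + 2 + 4 + 6.5 + 8 + 9 + 11.5 = 42.
Step 3: U_X = R1 - n1(n1+1)/2 = 42 - 7*8/2 = 42 - 28 = 14.
       U_Y = n1*n2 - U_X = 35 - 14 = 21.
Step 4: Ties are present, so use the tie-corrected normal approximation (with continuity correction) for the p-value.
Step 5: p-value = 0.624905; compare to alpha = 0.05. fail to reject H0.

U_X = 14, p = 0.624905, fail to reject H0 at alpha = 0.05.


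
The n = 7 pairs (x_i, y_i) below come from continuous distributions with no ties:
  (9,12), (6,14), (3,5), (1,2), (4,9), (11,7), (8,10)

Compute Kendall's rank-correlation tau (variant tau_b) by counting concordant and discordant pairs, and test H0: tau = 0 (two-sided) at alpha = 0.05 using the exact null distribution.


Step 1: Enumerate the 21 unordered pairs (i,j) with i<j and classify each by sign(x_j-x_i) * sign(y_j-y_i).
  (1,2):dx=-3,dy=+2->D; (1,3):dx=-6,dy=-7->C; (1,4):dx=-8,dy=-10->C; (1,5):dx=-5,dy=-3->C
  (1,6):dx=+2,dy=-5->D; (1,7):dx=-1,dy=-2->C; (2,3):dx=-3,dy=-9->C; (2,4):dx=-5,dy=-12->C
  (2,5):dx=-2,dy=-5->C; (2,6):dx=+5,dy=-7->D; (2,7):dx=+2,dy=-4->D; (3,4):dx=-2,dy=-3->C
  (3,5):dx=+1,dy=+4->C; (3,6):dx=+8,dy=+2->C; (3,7):dx=+5,dy=+5->C; (4,5):dx=+3,dy=+7->C
  (4,6):dx=+10,dy=+5->C; (4,7):dx=+7,dy=+8->C; (5,6):dx=+7,dy=-2->D; (5,7):dx=+4,dy=+1->C
  (6,7):dx=-3,dy=+3->D
Step 2: C = 15, D = 6, total pairs = 21.
Step 3: tau = (C - D)/(n(n-1)/2) = (15 - 6)/21 = 0.428571.
Step 4: Exact two-sided p-value (enumerate n! = 5040 permutations of y under H0): p = 0.238889.
Step 5: alpha = 0.05. fail to reject H0.

tau_b = 0.4286 (C=15, D=6), p = 0.238889, fail to reject H0.


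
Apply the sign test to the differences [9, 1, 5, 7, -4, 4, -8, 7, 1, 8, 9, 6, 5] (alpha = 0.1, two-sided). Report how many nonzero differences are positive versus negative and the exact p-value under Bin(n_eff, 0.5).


Step 1: Discard zero differences. Original n = 13; n_eff = number of nonzero differences = 13.
Nonzero differences (with sign): +9, +1, +5, +7, -4, +4, -8, +7, +1, +8, +9, +6, +5
Step 2: Count signs: positive = 11, negative = 2.
Step 3: Under H0: P(positive) = 0.5, so the number of positives S ~ Bin(13, 0.5).
Step 4: Two-sided exact p-value = sum of Bin(13,0.5) probabilities at or below the observed probability = 0.022461.
Step 5: alpha = 0.1. reject H0.

n_eff = 13, pos = 11, neg = 2, p = 0.022461, reject H0.


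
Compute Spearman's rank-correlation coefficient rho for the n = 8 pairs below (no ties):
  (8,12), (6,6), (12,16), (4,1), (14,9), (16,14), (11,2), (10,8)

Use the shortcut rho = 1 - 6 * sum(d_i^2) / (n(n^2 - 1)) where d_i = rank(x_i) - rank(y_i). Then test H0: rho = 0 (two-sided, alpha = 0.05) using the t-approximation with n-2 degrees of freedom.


Step 1: Rank x and y separately (midranks; no ties here).
rank(x): 8->3, 6->2, 12->6, 4->1, 14->7, 16->8, 11->5, 10->4
rank(y): 12->6, 6->3, 16->8, 1->1, 9->5, 14->7, 2->2, 8->4
Step 2: d_i = R_x(i) - R_y(i); compute d_i^2.
  (3-6)^2=9, (2-3)^2=1, (6-8)^2=4, (1-1)^2=0, (7-5)^2=4, (8-7)^2=1, (5-2)^2=9, (4-4)^2=0
sum(d^2) = 28.
Step 3: rho = 1 - 6*28 / (8*(8^2 - 1)) = 1 - 168/504 = 0.666667.
Step 4: Under H0, t = rho * sqrt((n-2)/(1-rho^2)) = 2.1909 ~ t(6).
Step 5: Two-sided p-value from the t-distribution with 6 df = 0.070988.
Step 6: alpha = 0.05. fail to reject H0.

rho = 0.6667, p = 0.070988, fail to reject H0 at alpha = 0.05.


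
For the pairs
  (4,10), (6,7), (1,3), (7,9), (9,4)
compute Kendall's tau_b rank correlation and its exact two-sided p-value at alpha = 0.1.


Step 1: Enumerate the 10 unordered pairs (i,j) with i<j and classify each by sign(x_j-x_i) * sign(y_j-y_i).
  (1,2):dx=+2,dy=-3->D; (1,3):dx=-3,dy=-7->C; (1,4):dx=+3,dy=-1->D; (1,5):dx=+5,dy=-6->D
  (2,3):dx=-5,dy=-4->C; (2,4):dx=+1,dy=+2->C; (2,5):dx=+3,dy=-3->D; (3,4):dx=+6,dy=+6->C
  (3,5):dx=+8,dy=+1->C; (4,5):dx=+2,dy=-5->D
Step 2: C = 5, D = 5, total pairs = 10.
Step 3: tau = (C - D)/(n(n-1)/2) = (5 - 5)/10 = 0.000000.
Step 4: Exact two-sided p-value (enumerate n! = 120 permutations of y under H0): p = 1.000000.
Step 5: alpha = 0.1. fail to reject H0.

tau_b = 0.0000 (C=5, D=5), p = 1.000000, fail to reject H0.


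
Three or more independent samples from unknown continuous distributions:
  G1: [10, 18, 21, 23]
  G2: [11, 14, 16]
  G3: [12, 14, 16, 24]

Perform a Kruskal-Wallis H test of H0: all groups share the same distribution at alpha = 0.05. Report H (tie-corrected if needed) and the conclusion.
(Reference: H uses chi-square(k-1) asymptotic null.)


Step 1: Combine all N = 11 observations and assign midranks.
sorted (value, group, rank): (10,G1,1), (11,G2,2), (12,G3,3), (14,G2,4.5), (14,G3,4.5), (16,G2,6.5), (16,G3,6.5), (18,G1,8), (21,G1,9), (23,G1,10), (24,G3,11)
Step 2: Sum ranks within each group.
R_1 = 28 (n_1 = 4)
R_2 = 13 (n_2 = 3)
R_3 = 25 (n_3 = 4)
Step 3: H = 12/(N(N+1)) * sum(R_i^2/n_i) - 3(N+1)
     = 12/(11*12) * (28^2/4 + 13^2/3 + 25^2/4) - 3*12
     = 0.090909 * 408.583 - 36
     = 1.143939.
Step 4: Ties present; correction factor C = 1 - 12/(11^3 - 11) = 0.990909. Corrected H = 1.143939 / 0.990909 = 1.154434.
Step 5: Under H0, H ~ chi^2(2); p-value = 0.561459.
Step 6: alpha = 0.05. fail to reject H0.

H = 1.1544, df = 2, p = 0.561459, fail to reject H0.
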